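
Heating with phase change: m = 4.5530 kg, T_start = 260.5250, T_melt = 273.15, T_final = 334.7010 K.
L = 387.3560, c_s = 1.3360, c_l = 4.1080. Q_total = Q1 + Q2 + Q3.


Q1 (sensible, solid) = 4.5530 * 1.3360 * 12.6250 = 76.7955 kJ
Q2 (latent) = 4.5530 * 387.3560 = 1763.6319 kJ
Q3 (sensible, liquid) = 4.5530 * 4.1080 * 61.5510 = 1151.2329 kJ
Q_total = 2991.6602 kJ

2991.6602 kJ


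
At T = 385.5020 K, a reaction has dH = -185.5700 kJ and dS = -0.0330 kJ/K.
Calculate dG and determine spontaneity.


T*dS = 385.5020 * -0.0330 = -12.7216 kJ
dG = -185.5700 + 12.7216 = -172.8484 kJ (spontaneous)

dG = -172.8484 kJ, spontaneous


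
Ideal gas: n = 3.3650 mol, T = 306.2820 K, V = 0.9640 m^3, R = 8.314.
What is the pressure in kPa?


P = nRT/V = 3.3650 * 8.314 * 306.2820 / 0.9640
= 8568.7321 / 0.9640 = 8888.7262 Pa = 8.8887 kPa

8.8887 kPa


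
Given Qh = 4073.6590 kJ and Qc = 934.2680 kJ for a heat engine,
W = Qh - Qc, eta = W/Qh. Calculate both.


W = 4073.6590 - 934.2680 = 3139.3910 kJ
eta = 3139.3910 / 4073.6590 = 0.7707 = 77.0656%

W = 3139.3910 kJ, eta = 77.0656%


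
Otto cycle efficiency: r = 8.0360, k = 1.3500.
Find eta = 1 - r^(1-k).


r^(k-1) = 2.0738
eta = 1 - 1/2.0738 = 0.5178 = 51.7790%

51.7790%


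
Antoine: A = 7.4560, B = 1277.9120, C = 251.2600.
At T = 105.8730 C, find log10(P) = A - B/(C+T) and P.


C+T = 357.1330
B/(C+T) = 3.5783
log10(P) = 7.4560 - 3.5783 = 3.8777
P = 10^3.8777 = 7546.5359 mmHg

7546.5359 mmHg


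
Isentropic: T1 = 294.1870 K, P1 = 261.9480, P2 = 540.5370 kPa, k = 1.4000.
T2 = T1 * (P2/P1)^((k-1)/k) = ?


(k-1)/k = 0.2857
(P2/P1)^exp = 1.2300
T2 = 294.1870 * 1.2300 = 361.8363 K

361.8363 K


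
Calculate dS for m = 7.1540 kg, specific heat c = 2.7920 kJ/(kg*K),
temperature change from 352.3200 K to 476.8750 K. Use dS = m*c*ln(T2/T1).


T2/T1 = 1.3535
ln(T2/T1) = 0.3027
dS = 7.1540 * 2.7920 * 0.3027 = 6.0464 kJ/K

6.0464 kJ/K


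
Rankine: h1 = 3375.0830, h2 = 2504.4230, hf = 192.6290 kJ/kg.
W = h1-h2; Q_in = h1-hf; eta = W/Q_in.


W = 870.6600 kJ/kg
Q_in = 3182.4540 kJ/kg
eta = 0.2736 = 27.3581%

eta = 27.3581%


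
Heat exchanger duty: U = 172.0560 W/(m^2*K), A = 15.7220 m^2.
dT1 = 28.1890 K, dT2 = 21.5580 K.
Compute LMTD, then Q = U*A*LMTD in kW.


LMTD = 24.7255 K
Q = 172.0560 * 15.7220 * 24.7255 = 66884.0242 W = 66.8840 kW

66.8840 kW


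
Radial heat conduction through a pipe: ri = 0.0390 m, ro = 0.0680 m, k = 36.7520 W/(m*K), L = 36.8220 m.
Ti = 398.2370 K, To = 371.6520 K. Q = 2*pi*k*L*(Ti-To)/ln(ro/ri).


dT = 26.5850 K
ln(ro/ri) = 0.5559
Q = 2*pi*36.7520*36.8220*26.5850 / 0.5559 = 406604.5447 W

406604.5447 W


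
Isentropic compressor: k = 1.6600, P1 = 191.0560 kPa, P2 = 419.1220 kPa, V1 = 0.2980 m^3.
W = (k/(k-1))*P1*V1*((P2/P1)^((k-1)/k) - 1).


(k-1)/k = 0.3976
(P2/P1)^exp = 1.3666
W = 2.5152 * 191.0560 * 0.2980 * (1.3666 - 1) = 52.5007 kJ

52.5007 kJ


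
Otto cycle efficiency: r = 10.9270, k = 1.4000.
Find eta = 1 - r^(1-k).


r^(k-1) = 2.6026
eta = 1 - 1/2.6026 = 0.6158 = 61.5763%

61.5763%


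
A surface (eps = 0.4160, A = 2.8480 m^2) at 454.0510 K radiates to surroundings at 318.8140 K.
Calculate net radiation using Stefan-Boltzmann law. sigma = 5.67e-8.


T^4 = 4.2503e+10
Tsurr^4 = 1.0331e+10
Q = 0.4160 * 5.67e-8 * 2.8480 * 3.2172e+10 = 2161.1791 W

2161.1791 W


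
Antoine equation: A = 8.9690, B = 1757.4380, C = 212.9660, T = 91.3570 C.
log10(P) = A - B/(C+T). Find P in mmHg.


C+T = 304.3230
B/(C+T) = 5.7749
log10(P) = 8.9690 - 5.7749 = 3.1941
P = 10^3.1941 = 1563.4709 mmHg

1563.4709 mmHg


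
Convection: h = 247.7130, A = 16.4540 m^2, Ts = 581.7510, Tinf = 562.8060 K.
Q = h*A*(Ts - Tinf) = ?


dT = 18.9450 K
Q = 247.7130 * 16.4540 * 18.9450 = 77217.3515 W

77217.3515 W


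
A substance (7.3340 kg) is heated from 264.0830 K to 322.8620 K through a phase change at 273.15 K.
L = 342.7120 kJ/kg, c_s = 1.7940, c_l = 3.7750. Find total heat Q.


Q1 (sensible, solid) = 7.3340 * 1.7940 * 9.0670 = 119.2963 kJ
Q2 (latent) = 7.3340 * 342.7120 = 2513.4498 kJ
Q3 (sensible, liquid) = 7.3340 * 3.7750 * 49.7120 = 1376.3190 kJ
Q_total = 4009.0651 kJ

4009.0651 kJ


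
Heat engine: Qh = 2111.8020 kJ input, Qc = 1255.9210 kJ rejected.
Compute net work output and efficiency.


W = 2111.8020 - 1255.9210 = 855.8810 kJ
eta = 855.8810 / 2111.8020 = 0.4053 = 40.5285%

W = 855.8810 kJ, eta = 40.5285%


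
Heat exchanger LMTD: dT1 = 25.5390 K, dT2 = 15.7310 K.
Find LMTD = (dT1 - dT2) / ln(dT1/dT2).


dT1/dT2 = 1.6235
ln(dT1/dT2) = 0.4846
LMTD = 9.8080 / 0.4846 = 20.2405 K

20.2405 K


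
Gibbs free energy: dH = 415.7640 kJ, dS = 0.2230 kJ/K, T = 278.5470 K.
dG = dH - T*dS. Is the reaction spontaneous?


T*dS = 278.5470 * 0.2230 = 62.1160 kJ
dG = 415.7640 - 62.1160 = 353.6480 kJ (non-spontaneous)

dG = 353.6480 kJ, non-spontaneous


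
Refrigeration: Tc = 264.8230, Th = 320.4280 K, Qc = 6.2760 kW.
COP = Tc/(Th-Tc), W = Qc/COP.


COP = 264.8230 / 55.6050 = 4.7626
W = 6.2760 / 4.7626 = 1.3178 kW

COP = 4.7626, W = 1.3178 kW


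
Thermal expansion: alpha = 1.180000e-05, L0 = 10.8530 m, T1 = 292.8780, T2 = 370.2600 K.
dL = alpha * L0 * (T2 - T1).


dT = 77.3820 K
dL = 1.180000e-05 * 10.8530 * 77.3820 = 0.009910 m
L_final = 10.862910 m

dL = 0.009910 m


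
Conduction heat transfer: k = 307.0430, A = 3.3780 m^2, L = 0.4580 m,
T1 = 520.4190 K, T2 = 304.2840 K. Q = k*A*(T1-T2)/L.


dT = 216.1350 K
Q = 307.0430 * 3.3780 * 216.1350 / 0.4580 = 489461.4229 W

489461.4229 W


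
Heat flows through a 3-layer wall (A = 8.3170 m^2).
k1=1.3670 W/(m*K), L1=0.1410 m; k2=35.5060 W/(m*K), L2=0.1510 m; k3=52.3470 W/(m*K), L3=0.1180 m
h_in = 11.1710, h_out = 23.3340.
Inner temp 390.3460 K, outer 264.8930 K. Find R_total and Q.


R_conv_in = 1/(11.1710*8.3170) = 0.0108
R_1 = 0.1410/(1.3670*8.3170) = 0.0124
R_2 = 0.1510/(35.5060*8.3170) = 0.0005
R_3 = 0.1180/(52.3470*8.3170) = 0.0003
R_conv_out = 1/(23.3340*8.3170) = 0.0052
R_total = 0.0291 K/W
Q = 125.4530 / 0.0291 = 4311.0768 W

R_total = 0.0291 K/W, Q = 4311.0768 W


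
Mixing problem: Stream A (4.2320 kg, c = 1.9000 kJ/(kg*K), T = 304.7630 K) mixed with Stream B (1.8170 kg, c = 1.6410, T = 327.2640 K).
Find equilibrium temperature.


num = 3426.3404
den = 11.0225
Tf = 310.8497 K

310.8497 K


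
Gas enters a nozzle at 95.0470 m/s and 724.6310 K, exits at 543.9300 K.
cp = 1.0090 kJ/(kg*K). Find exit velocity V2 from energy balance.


dT = 180.7010 K
2*cp*1000*dT = 364654.6180
V1^2 = 9033.9322
V2 = sqrt(373688.5502) = 611.3007 m/s

611.3007 m/s


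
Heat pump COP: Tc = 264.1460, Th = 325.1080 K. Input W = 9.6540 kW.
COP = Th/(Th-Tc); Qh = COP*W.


COP = 325.1080 / 60.9620 = 5.3330
Qh = 5.3330 * 9.6540 = 51.4844 kW

COP = 5.3330, Qh = 51.4844 kW


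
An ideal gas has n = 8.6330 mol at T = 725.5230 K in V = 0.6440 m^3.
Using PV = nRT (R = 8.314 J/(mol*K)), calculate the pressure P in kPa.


P = nRT/V = 8.6330 * 8.314 * 725.5230 / 0.6440
= 52074.2407 / 0.6440 = 80860.6221 Pa = 80.8606 kPa

80.8606 kPa


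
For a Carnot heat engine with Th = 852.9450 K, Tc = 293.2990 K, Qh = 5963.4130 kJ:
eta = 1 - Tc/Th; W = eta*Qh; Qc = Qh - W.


eta = 1 - 293.2990/852.9450 = 0.6561
W = 0.6561 * 5963.4130 = 3912.7965 kJ
Qc = 5963.4130 - 3912.7965 = 2050.6165 kJ

eta = 65.6134%, W = 3912.7965 kJ, Qc = 2050.6165 kJ


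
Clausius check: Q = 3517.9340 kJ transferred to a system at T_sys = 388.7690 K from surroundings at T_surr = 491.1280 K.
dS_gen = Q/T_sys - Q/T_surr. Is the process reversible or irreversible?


dS_sys = 3517.9340/388.7690 = 9.0489 kJ/K
dS_surr = -3517.9340/491.1280 = -7.1630 kJ/K
dS_gen = 9.0489 - 7.1630 = 1.8859 kJ/K (irreversible)

dS_gen = 1.8859 kJ/K, irreversible


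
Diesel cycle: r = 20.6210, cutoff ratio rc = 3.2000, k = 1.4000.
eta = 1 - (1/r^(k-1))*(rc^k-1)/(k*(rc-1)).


r^(k-1) = 3.3552
rc^k = 5.0958
eta = 0.6037 = 60.3666%

60.3666%


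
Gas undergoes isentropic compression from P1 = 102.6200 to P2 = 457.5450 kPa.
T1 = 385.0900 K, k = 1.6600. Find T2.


(k-1)/k = 0.3976
(P2/P1)^exp = 1.8118
T2 = 385.0900 * 1.8118 = 697.7159 K

697.7159 K


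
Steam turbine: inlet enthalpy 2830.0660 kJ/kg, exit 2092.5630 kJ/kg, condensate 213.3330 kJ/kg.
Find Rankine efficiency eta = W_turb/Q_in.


W = 737.5030 kJ/kg
Q_in = 2616.7330 kJ/kg
eta = 0.2818 = 28.1841%

eta = 28.1841%


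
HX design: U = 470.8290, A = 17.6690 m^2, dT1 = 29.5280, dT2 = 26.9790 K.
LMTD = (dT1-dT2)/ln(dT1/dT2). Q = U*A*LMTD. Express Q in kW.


LMTD = 28.2343 K
Q = 470.8290 * 17.6690 * 28.2343 = 234883.5456 W = 234.8835 kW

234.8835 kW


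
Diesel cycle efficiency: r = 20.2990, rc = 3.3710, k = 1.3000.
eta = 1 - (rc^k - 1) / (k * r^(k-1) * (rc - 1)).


r^(k-1) = 2.4674
rc^k = 4.8539
eta = 0.4933 = 49.3269%

49.3269%


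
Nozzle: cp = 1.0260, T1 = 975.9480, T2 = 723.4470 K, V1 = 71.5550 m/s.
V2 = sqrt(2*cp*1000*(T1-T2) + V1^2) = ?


dT = 252.5010 K
2*cp*1000*dT = 518132.0520
V1^2 = 5120.1180
V2 = sqrt(523252.1700) = 723.3617 m/s

723.3617 m/s


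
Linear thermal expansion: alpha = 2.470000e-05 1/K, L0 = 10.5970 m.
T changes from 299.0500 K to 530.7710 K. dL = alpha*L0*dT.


dT = 231.7210 K
dL = 2.470000e-05 * 10.5970 * 231.7210 = 0.060652 m
L_final = 10.657652 m

dL = 0.060652 m


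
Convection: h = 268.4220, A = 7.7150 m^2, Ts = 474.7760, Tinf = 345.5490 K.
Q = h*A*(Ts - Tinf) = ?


dT = 129.2270 K
Q = 268.4220 * 7.7150 * 129.2270 = 267613.0580 W

267613.0580 W


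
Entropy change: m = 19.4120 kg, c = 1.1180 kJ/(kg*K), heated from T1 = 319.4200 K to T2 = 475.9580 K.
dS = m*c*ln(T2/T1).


T2/T1 = 1.4901
ln(T2/T1) = 0.3988
dS = 19.4120 * 1.1180 * 0.3988 = 8.6555 kJ/K

8.6555 kJ/K


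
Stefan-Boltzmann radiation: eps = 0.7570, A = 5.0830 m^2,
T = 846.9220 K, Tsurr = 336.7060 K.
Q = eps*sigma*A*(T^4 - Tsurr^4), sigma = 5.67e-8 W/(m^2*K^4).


T^4 = 5.1449e+11
Tsurr^4 = 1.2853e+10
Q = 0.7570 * 5.67e-8 * 5.0830 * 5.0163e+11 = 109442.3157 W

109442.3157 W


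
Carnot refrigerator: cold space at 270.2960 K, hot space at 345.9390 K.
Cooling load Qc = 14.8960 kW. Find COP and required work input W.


COP = 270.2960 / 75.6430 = 3.5733
W = 14.8960 / 3.5733 = 4.1687 kW

COP = 3.5733, W = 4.1687 kW


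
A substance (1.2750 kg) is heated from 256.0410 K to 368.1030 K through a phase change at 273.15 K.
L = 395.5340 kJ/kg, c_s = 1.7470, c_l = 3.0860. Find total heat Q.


Q1 (sensible, solid) = 1.2750 * 1.7470 * 17.1090 = 38.1090 kJ
Q2 (latent) = 1.2750 * 395.5340 = 504.3058 kJ
Q3 (sensible, liquid) = 1.2750 * 3.0860 * 94.9530 = 373.6068 kJ
Q_total = 916.0217 kJ

916.0217 kJ


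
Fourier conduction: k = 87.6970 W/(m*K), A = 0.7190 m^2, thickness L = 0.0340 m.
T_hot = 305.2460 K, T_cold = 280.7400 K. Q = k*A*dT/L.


dT = 24.5060 K
Q = 87.6970 * 0.7190 * 24.5060 / 0.0340 = 45447.2008 W

45447.2008 W


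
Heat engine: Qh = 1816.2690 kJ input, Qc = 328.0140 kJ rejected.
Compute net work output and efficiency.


W = 1816.2690 - 328.0140 = 1488.2550 kJ
eta = 1488.2550 / 1816.2690 = 0.8194 = 81.9402%

W = 1488.2550 kJ, eta = 81.9402%


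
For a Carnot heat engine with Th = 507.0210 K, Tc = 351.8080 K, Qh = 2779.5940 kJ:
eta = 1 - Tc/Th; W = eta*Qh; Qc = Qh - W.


eta = 1 - 351.8080/507.0210 = 0.3061
W = 0.3061 * 2779.5940 = 850.9098 kJ
Qc = 2779.5940 - 850.9098 = 1928.6842 kJ

eta = 30.6127%, W = 850.9098 kJ, Qc = 1928.6842 kJ


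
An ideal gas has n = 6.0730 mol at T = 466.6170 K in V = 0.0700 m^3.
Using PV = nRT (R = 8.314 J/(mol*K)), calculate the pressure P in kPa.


P = nRT/V = 6.0730 * 8.314 * 466.6170 / 0.0700
= 23559.9226 / 0.0700 = 336570.3222 Pa = 336.5703 kPa

336.5703 kPa


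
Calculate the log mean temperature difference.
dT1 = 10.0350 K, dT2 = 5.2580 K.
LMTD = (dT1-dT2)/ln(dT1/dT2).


dT1/dT2 = 1.9085
ln(dT1/dT2) = 0.6463
LMTD = 4.7770 / 0.6463 = 7.3910 K

7.3910 K


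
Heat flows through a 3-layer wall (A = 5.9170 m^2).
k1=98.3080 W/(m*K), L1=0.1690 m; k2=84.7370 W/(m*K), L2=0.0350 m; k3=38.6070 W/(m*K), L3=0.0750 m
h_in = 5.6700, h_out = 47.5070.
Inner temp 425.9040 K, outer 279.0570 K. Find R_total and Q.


R_conv_in = 1/(5.6700*5.9170) = 0.0298
R_1 = 0.1690/(98.3080*5.9170) = 0.0003
R_2 = 0.0350/(84.7370*5.9170) = 6.9806e-05
R_3 = 0.0750/(38.6070*5.9170) = 0.0003
R_conv_out = 1/(47.5070*5.9170) = 0.0036
R_total = 0.0341 K/W
Q = 146.8470 / 0.0341 = 4312.3168 W

R_total = 0.0341 K/W, Q = 4312.3168 W


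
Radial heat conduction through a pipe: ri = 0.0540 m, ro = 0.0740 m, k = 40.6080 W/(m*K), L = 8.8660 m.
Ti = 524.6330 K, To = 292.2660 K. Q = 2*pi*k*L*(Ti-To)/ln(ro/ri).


dT = 232.3670 K
ln(ro/ri) = 0.3151
Q = 2*pi*40.6080*8.8660*232.3670 / 0.3151 = 1668289.3114 W

1668289.3114 W


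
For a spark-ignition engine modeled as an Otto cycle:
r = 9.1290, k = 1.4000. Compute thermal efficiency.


r^(k-1) = 2.4220
eta = 1 - 1/2.4220 = 0.5871 = 58.7113%

58.7113%


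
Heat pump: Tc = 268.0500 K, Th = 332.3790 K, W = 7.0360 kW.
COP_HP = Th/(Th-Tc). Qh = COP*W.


COP = 332.3790 / 64.3290 = 5.1669
Qh = 5.1669 * 7.0360 = 36.3540 kW

COP = 5.1669, Qh = 36.3540 kW


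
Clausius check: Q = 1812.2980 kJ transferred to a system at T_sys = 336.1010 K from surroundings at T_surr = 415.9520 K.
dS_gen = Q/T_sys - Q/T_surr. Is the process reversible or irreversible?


dS_sys = 1812.2980/336.1010 = 5.3921 kJ/K
dS_surr = -1812.2980/415.9520 = -4.3570 kJ/K
dS_gen = 5.3921 - 4.3570 = 1.0351 kJ/K (irreversible)

dS_gen = 1.0351 kJ/K, irreversible


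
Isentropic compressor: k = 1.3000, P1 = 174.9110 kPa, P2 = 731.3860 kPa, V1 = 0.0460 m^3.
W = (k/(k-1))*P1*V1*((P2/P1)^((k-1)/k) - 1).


(k-1)/k = 0.2308
(P2/P1)^exp = 1.3912
W = 4.3333 * 174.9110 * 0.0460 * (1.3912 - 1) = 13.6388 kJ

13.6388 kJ


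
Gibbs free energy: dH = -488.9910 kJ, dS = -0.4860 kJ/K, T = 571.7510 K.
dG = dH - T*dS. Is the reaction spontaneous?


T*dS = 571.7510 * -0.4860 = -277.8710 kJ
dG = -488.9910 + 277.8710 = -211.1200 kJ (spontaneous)

dG = -211.1200 kJ, spontaneous


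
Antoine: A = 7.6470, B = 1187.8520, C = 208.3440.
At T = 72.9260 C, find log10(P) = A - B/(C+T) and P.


C+T = 281.2700
B/(C+T) = 4.2232
log10(P) = 7.6470 - 4.2232 = 3.4238
P = 10^3.4238 = 2653.5455 mmHg

2653.5455 mmHg


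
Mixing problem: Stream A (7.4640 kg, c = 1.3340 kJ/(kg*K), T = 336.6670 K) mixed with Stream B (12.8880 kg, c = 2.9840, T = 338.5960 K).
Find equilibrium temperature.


num = 16373.8398
den = 48.4148
Tf = 338.1993 K

338.1993 K


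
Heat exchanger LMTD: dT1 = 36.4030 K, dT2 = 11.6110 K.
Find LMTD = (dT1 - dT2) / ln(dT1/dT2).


dT1/dT2 = 3.1352
ln(dT1/dT2) = 1.1427
LMTD = 24.7920 / 1.1427 = 21.6960 K

21.6960 K


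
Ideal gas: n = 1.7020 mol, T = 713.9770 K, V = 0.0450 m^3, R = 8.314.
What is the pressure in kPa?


P = nRT/V = 1.7020 * 8.314 * 713.9770 / 0.0450
= 10103.0801 / 0.0450 = 224512.8918 Pa = 224.5129 kPa

224.5129 kPa


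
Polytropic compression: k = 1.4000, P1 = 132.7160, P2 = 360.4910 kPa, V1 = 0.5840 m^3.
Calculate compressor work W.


(k-1)/k = 0.2857
(P2/P1)^exp = 1.3304
W = 3.5000 * 132.7160 * 0.5840 * (1.3304 - 1) = 89.6360 kJ

89.6360 kJ


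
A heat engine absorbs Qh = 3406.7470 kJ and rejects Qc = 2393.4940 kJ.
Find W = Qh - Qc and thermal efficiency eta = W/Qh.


W = 3406.7470 - 2393.4940 = 1013.2530 kJ
eta = 1013.2530 / 3406.7470 = 0.2974 = 29.7425%

W = 1013.2530 kJ, eta = 29.7425%


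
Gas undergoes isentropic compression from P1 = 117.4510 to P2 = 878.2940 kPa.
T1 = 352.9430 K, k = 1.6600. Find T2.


(k-1)/k = 0.3976
(P2/P1)^exp = 2.2254
T2 = 352.9430 * 2.2254 = 785.4388 K

785.4388 K


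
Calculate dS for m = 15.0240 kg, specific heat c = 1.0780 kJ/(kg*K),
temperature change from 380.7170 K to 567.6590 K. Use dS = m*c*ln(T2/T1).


T2/T1 = 1.4910
ln(T2/T1) = 0.3995
dS = 15.0240 * 1.0780 * 0.3995 = 6.4697 kJ/K

6.4697 kJ/K


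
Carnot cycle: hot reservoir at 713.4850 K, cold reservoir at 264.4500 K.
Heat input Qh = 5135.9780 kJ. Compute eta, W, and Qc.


eta = 1 - 264.4500/713.4850 = 0.6294
W = 0.6294 * 5135.9780 = 3232.3509 kJ
Qc = 5135.9780 - 3232.3509 = 1903.6271 kJ

eta = 62.9355%, W = 3232.3509 kJ, Qc = 1903.6271 kJ


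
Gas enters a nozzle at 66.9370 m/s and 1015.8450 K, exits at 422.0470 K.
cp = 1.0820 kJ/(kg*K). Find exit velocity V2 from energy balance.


dT = 593.7980 K
2*cp*1000*dT = 1284978.8720
V1^2 = 4480.5620
V2 = sqrt(1289459.4340) = 1135.5437 m/s

1135.5437 m/s


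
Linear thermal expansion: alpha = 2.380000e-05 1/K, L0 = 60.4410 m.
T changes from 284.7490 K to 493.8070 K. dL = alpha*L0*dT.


dT = 209.0580 K
dL = 2.380000e-05 * 60.4410 * 209.0580 = 0.300729 m
L_final = 60.741729 m

dL = 0.300729 m


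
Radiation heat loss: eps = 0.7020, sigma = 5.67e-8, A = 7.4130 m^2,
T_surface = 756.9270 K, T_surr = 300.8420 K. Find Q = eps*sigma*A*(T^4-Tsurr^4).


T^4 = 3.2826e+11
Tsurr^4 = 8.1913e+09
Q = 0.7020 * 5.67e-8 * 7.4130 * 3.2007e+11 = 94439.8575 W

94439.8575 W


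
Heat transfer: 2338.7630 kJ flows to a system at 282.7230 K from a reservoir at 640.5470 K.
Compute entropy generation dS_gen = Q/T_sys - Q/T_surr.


dS_sys = 2338.7630/282.7230 = 8.2723 kJ/K
dS_surr = -2338.7630/640.5470 = -3.6512 kJ/K
dS_gen = 8.2723 - 3.6512 = 4.6211 kJ/K (irreversible)

dS_gen = 4.6211 kJ/K, irreversible


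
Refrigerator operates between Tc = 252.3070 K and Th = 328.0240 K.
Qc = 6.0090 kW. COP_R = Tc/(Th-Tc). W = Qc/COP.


COP = 252.3070 / 75.7170 = 3.3322
W = 6.0090 / 3.3322 = 1.8033 kW

COP = 3.3322, W = 1.8033 kW


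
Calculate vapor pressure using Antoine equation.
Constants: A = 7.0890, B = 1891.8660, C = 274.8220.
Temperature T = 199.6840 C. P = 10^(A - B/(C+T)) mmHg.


C+T = 474.5060
B/(C+T) = 3.9870
log10(P) = 7.0890 - 3.9870 = 3.1020
P = 10^3.1020 = 1264.6714 mmHg

1264.6714 mmHg


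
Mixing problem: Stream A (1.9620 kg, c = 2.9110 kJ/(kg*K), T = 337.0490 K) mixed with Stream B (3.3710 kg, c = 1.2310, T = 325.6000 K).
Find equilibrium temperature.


num = 3276.1582
den = 9.8611
Tf = 332.2311 K

332.2311 K


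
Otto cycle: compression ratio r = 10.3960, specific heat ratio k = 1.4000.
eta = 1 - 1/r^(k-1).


r^(k-1) = 2.5512
eta = 1 - 1/2.5512 = 0.6080 = 60.8029%

60.8029%


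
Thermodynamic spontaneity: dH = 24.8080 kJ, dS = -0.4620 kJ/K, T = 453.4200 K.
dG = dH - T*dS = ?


T*dS = 453.4200 * -0.4620 = -209.4800 kJ
dG = 24.8080 + 209.4800 = 234.2880 kJ (non-spontaneous)

dG = 234.2880 kJ, non-spontaneous


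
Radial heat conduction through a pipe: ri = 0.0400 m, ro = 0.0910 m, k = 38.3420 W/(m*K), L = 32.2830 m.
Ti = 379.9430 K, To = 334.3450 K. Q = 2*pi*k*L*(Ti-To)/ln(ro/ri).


dT = 45.5980 K
ln(ro/ri) = 0.8220
Q = 2*pi*38.3420*32.2830*45.5980 / 0.8220 = 431432.6745 W

431432.6745 W


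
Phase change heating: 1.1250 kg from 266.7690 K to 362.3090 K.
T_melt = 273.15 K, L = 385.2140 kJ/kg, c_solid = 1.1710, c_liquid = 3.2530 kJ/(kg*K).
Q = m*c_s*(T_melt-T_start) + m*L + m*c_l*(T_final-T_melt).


Q1 (sensible, solid) = 1.1250 * 1.1710 * 6.3810 = 8.4062 kJ
Q2 (latent) = 1.1250 * 385.2140 = 433.3657 kJ
Q3 (sensible, liquid) = 1.1250 * 3.2530 * 89.1590 = 326.2885 kJ
Q_total = 768.0604 kJ

768.0604 kJ


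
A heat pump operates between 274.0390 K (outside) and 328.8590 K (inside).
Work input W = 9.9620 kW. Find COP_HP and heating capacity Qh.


COP = 328.8590 / 54.8200 = 5.9989
Qh = 5.9989 * 9.9620 = 59.7609 kW

COP = 5.9989, Qh = 59.7609 kW


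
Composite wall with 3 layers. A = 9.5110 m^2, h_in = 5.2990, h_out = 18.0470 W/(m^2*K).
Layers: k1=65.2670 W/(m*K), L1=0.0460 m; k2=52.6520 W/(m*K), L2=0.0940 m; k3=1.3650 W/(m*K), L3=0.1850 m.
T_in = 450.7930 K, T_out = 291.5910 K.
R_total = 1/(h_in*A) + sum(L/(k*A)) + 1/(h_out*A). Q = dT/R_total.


R_conv_in = 1/(5.2990*9.5110) = 0.0198
R_1 = 0.0460/(65.2670*9.5110) = 7.4103e-05
R_2 = 0.0940/(52.6520*9.5110) = 0.0002
R_3 = 0.1850/(1.3650*9.5110) = 0.0142
R_conv_out = 1/(18.0470*9.5110) = 0.0058
R_total = 0.0402 K/W
Q = 159.2020 / 0.0402 = 3962.2720 W

R_total = 0.0402 K/W, Q = 3962.2720 W


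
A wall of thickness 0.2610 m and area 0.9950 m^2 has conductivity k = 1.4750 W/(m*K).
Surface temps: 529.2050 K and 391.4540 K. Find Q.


dT = 137.7510 K
Q = 1.4750 * 0.9950 * 137.7510 / 0.2610 = 774.5855 W

774.5855 W


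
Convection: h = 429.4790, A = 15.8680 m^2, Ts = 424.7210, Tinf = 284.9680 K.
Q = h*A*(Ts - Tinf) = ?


dT = 139.7530 K
Q = 429.4790 * 15.8680 * 139.7530 = 952412.8898 W

952412.8898 W


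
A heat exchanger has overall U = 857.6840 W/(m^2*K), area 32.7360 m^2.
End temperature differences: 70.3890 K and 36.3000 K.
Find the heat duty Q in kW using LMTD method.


LMTD = 51.4769 K
Q = 857.6840 * 32.7360 * 51.4769 = 1445324.5329 W = 1445.3245 kW

1445.3245 kW


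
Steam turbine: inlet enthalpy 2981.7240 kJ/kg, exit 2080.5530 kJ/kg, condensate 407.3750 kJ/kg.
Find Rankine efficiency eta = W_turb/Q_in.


W = 901.1710 kJ/kg
Q_in = 2574.3490 kJ/kg
eta = 0.3501 = 35.0058%

eta = 35.0058%


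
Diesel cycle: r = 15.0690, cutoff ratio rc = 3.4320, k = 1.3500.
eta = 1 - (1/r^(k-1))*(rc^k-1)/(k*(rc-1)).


r^(k-1) = 2.5842
rc^k = 5.2843
eta = 0.4950 = 49.5043%

49.5043%


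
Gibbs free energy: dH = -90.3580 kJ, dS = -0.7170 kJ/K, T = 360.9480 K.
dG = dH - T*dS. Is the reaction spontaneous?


T*dS = 360.9480 * -0.7170 = -258.7997 kJ
dG = -90.3580 + 258.7997 = 168.4417 kJ (non-spontaneous)

dG = 168.4417 kJ, non-spontaneous


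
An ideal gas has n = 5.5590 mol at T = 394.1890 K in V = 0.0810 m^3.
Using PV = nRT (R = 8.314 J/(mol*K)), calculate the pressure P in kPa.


P = nRT/V = 5.5590 * 8.314 * 394.1890 / 0.0810
= 18218.4404 / 0.0810 = 224919.0167 Pa = 224.9190 kPa

224.9190 kPa


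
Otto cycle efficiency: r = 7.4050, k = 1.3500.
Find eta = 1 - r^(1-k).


r^(k-1) = 2.0153
eta = 1 - 1/2.0153 = 0.5038 = 50.3789%

50.3789%


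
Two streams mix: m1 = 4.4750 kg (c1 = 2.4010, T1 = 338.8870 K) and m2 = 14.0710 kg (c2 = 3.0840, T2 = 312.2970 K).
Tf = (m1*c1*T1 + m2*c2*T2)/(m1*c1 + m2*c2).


num = 17193.2800
den = 54.1394
Tf = 317.5740 K

317.5740 K


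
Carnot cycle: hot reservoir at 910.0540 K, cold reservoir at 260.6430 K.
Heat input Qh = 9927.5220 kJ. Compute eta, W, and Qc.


eta = 1 - 260.6430/910.0540 = 0.7136
W = 0.7136 * 9927.5220 = 7084.2411 kJ
Qc = 9927.5220 - 7084.2411 = 2843.2809 kJ

eta = 71.3596%, W = 7084.2411 kJ, Qc = 2843.2809 kJ


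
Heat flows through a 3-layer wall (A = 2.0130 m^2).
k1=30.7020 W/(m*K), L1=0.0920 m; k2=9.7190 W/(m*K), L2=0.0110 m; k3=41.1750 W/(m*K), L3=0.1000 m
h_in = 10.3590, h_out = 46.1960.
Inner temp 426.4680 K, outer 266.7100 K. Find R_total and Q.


R_conv_in = 1/(10.3590*2.0130) = 0.0480
R_1 = 0.0920/(30.7020*2.0130) = 0.0015
R_2 = 0.0110/(9.7190*2.0130) = 0.0006
R_3 = 0.1000/(41.1750*2.0130) = 0.0012
R_conv_out = 1/(46.1960*2.0130) = 0.0108
R_total = 0.0620 K/W
Q = 159.7580 / 0.0620 = 2578.1400 W

R_total = 0.0620 K/W, Q = 2578.1400 W


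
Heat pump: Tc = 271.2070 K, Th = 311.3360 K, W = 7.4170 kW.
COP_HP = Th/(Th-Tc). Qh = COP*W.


COP = 311.3360 / 40.1290 = 7.7584
Qh = 7.7584 * 7.4170 = 57.5439 kW

COP = 7.7584, Qh = 57.5439 kW


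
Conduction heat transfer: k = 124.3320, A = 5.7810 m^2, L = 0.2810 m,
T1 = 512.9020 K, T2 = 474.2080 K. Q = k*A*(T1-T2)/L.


dT = 38.6940 K
Q = 124.3320 * 5.7810 * 38.6940 / 0.2810 = 98974.4727 W

98974.4727 W


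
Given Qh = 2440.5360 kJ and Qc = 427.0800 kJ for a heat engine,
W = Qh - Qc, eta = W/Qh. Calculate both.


W = 2440.5360 - 427.0800 = 2013.4560 kJ
eta = 2013.4560 / 2440.5360 = 0.8250 = 82.5006%

W = 2013.4560 kJ, eta = 82.5006%


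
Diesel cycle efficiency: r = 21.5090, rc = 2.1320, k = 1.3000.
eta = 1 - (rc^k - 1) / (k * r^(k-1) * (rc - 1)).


r^(k-1) = 2.5106
rc^k = 2.6756
eta = 0.5465 = 54.6478%

54.6478%


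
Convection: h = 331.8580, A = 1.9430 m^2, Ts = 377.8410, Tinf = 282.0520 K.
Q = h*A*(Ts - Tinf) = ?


dT = 95.7890 K
Q = 331.8580 * 1.9430 * 95.7890 = 61764.7562 W

61764.7562 W


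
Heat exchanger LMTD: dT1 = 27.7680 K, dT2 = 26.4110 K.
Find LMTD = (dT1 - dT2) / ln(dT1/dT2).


dT1/dT2 = 1.0514
ln(dT1/dT2) = 0.0501
LMTD = 1.3570 / 0.0501 = 27.0838 K

27.0838 K


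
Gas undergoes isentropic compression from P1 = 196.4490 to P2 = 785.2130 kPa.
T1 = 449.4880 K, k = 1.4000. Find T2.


(k-1)/k = 0.2857
(P2/P1)^exp = 1.4857
T2 = 449.4880 * 1.4857 = 667.7950 K

667.7950 K


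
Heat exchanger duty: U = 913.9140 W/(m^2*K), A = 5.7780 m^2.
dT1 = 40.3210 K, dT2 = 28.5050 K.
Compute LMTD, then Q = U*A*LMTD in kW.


LMTD = 34.0722 K
Q = 913.9140 * 5.7780 * 34.0722 = 179921.5295 W = 179.9215 kW

179.9215 kW


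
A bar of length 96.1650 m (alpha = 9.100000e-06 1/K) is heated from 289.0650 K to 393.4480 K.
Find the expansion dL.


dT = 104.3830 K
dL = 9.100000e-06 * 96.1650 * 104.3830 = 0.091346 m
L_final = 96.256346 m

dL = 0.091346 m


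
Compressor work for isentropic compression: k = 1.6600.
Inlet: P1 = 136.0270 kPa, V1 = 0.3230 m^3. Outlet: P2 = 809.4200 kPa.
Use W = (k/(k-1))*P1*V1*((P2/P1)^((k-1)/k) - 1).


(k-1)/k = 0.3976
(P2/P1)^exp = 2.0321
W = 2.5152 * 136.0270 * 0.3230 * (2.0321 - 1) = 114.0590 kJ

114.0590 kJ


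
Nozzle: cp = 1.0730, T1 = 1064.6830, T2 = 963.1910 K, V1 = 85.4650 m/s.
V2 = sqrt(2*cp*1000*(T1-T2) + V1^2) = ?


dT = 101.4920 K
2*cp*1000*dT = 217801.8320
V1^2 = 7304.2662
V2 = sqrt(225106.0982) = 474.4535 m/s

474.4535 m/s


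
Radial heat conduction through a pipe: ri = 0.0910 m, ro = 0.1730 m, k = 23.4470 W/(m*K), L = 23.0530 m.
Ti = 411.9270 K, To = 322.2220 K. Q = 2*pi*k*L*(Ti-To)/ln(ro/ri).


dT = 89.7050 K
ln(ro/ri) = 0.6424
Q = 2*pi*23.4470*23.0530*89.7050 / 0.6424 = 474224.5442 W

474224.5442 W


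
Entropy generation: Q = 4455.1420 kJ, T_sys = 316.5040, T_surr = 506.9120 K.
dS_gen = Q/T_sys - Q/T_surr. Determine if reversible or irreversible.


dS_sys = 4455.1420/316.5040 = 14.0761 kJ/K
dS_surr = -4455.1420/506.9120 = -8.7888 kJ/K
dS_gen = 14.0761 - 8.7888 = 5.2873 kJ/K (irreversible)

dS_gen = 5.2873 kJ/K, irreversible


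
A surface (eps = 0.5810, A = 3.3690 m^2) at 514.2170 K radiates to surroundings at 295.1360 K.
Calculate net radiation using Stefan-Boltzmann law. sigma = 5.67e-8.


T^4 = 6.9917e+10
Tsurr^4 = 7.5873e+09
Q = 0.5810 * 5.67e-8 * 3.3690 * 6.2330e+10 = 6917.6463 W

6917.6463 W


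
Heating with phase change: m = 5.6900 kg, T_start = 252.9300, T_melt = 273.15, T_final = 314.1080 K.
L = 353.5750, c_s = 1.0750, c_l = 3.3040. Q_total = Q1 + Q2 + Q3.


Q1 (sensible, solid) = 5.6900 * 1.0750 * 20.2200 = 123.6807 kJ
Q2 (latent) = 5.6900 * 353.5750 = 2011.8418 kJ
Q3 (sensible, liquid) = 5.6900 * 3.3040 * 40.9580 = 770.0006 kJ
Q_total = 2905.5230 kJ

2905.5230 kJ


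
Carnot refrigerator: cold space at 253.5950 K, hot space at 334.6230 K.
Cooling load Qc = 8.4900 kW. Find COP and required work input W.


COP = 253.5950 / 81.0280 = 3.1297
W = 8.4900 / 3.1297 = 2.7127 kW

COP = 3.1297, W = 2.7127 kW


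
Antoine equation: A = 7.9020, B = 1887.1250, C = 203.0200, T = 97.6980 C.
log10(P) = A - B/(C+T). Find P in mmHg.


C+T = 300.7180
B/(C+T) = 6.2754
log10(P) = 7.9020 - 6.2754 = 1.6266
P = 10^1.6266 = 42.3255 mmHg

42.3255 mmHg


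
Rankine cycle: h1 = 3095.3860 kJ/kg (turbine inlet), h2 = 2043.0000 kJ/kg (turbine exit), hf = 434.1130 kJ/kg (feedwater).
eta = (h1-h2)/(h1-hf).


W = 1052.3860 kJ/kg
Q_in = 2661.2730 kJ/kg
eta = 0.3954 = 39.5445%

eta = 39.5445%


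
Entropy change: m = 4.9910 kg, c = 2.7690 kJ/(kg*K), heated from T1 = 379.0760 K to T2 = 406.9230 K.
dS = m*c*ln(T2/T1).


T2/T1 = 1.0735
ln(T2/T1) = 0.0709
dS = 4.9910 * 2.7690 * 0.0709 = 0.9797 kJ/K

0.9797 kJ/K


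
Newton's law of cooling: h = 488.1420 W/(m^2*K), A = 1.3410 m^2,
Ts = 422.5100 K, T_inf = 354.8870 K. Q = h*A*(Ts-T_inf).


dT = 67.6230 K
Q = 488.1420 * 1.3410 * 67.6230 = 44265.9091 W

44265.9091 W


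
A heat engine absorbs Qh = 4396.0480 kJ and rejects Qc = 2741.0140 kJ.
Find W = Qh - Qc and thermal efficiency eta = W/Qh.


W = 4396.0480 - 2741.0140 = 1655.0340 kJ
eta = 1655.0340 / 4396.0480 = 0.3765 = 37.6482%

W = 1655.0340 kJ, eta = 37.6482%


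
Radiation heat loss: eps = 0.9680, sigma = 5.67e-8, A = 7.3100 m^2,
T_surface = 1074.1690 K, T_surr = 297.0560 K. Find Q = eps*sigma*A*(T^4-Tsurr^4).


T^4 = 1.3313e+12
Tsurr^4 = 7.7867e+09
Q = 0.9680 * 5.67e-8 * 7.3100 * 1.3236e+12 = 531029.5833 W

531029.5833 W


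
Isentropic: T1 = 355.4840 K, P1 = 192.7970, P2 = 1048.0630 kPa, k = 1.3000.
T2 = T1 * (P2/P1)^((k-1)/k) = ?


(k-1)/k = 0.2308
(P2/P1)^exp = 1.4780
T2 = 355.4840 * 1.4780 = 525.4141 K

525.4141 K


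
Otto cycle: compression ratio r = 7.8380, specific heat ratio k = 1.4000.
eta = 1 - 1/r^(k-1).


r^(k-1) = 2.2787
eta = 1 - 1/2.2787 = 0.5611 = 56.1148%

56.1148%


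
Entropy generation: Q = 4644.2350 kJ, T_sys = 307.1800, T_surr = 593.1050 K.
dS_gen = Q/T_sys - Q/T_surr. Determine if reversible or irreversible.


dS_sys = 4644.2350/307.1800 = 15.1189 kJ/K
dS_surr = -4644.2350/593.1050 = -7.8304 kJ/K
dS_gen = 15.1189 - 7.8304 = 7.2886 kJ/K (irreversible)

dS_gen = 7.2886 kJ/K, irreversible


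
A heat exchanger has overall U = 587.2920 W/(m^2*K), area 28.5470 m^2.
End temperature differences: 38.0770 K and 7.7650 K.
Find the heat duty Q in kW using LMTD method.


LMTD = 19.0643 K
Q = 587.2920 * 28.5470 * 19.0643 = 319621.8102 W = 319.6218 kW

319.6218 kW


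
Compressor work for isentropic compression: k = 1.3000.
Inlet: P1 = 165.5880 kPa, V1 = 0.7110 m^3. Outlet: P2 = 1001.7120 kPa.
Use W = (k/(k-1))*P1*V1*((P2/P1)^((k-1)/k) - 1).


(k-1)/k = 0.2308
(P2/P1)^exp = 1.5149
W = 4.3333 * 165.5880 * 0.7110 * (1.5149 - 1) = 262.7105 kJ

262.7105 kJ


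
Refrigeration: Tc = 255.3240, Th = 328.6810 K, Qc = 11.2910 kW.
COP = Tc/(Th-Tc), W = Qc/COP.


COP = 255.3240 / 73.3570 = 3.4806
W = 11.2910 / 3.4806 = 3.2440 kW

COP = 3.4806, W = 3.2440 kW


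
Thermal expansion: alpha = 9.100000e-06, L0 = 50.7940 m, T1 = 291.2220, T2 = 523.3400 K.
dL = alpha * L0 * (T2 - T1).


dT = 232.1180 K
dL = 9.100000e-06 * 50.7940 * 232.1180 = 0.107291 m
L_final = 50.901291 m

dL = 0.107291 m


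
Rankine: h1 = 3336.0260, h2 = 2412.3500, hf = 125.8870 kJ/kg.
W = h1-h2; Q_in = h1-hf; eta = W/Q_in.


W = 923.6760 kJ/kg
Q_in = 3210.1390 kJ/kg
eta = 0.2877 = 28.7737%

eta = 28.7737%


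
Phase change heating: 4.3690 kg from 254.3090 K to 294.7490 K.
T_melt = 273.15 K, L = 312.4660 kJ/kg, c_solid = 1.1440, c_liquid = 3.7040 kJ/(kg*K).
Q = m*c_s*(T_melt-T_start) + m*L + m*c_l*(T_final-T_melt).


Q1 (sensible, solid) = 4.3690 * 1.1440 * 18.8410 = 94.1699 kJ
Q2 (latent) = 4.3690 * 312.4660 = 1365.1640 kJ
Q3 (sensible, liquid) = 4.3690 * 3.7040 * 21.5990 = 349.5318 kJ
Q_total = 1808.8656 kJ

1808.8656 kJ


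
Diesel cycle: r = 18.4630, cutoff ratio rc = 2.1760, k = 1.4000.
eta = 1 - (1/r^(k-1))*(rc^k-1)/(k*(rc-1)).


r^(k-1) = 3.2101
rc^k = 2.9698
eta = 0.6273 = 62.7301%

62.7301%


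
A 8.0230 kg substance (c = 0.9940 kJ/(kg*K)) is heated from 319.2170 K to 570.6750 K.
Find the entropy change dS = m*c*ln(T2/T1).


T2/T1 = 1.7877
ln(T2/T1) = 0.5809
dS = 8.0230 * 0.9940 * 0.5809 = 4.6330 kJ/K

4.6330 kJ/K


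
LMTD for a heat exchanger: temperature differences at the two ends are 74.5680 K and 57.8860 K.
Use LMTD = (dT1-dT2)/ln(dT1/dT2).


dT1/dT2 = 1.2882
ln(dT1/dT2) = 0.2532
LMTD = 16.6820 / 0.2532 = 65.8753 K

65.8753 K


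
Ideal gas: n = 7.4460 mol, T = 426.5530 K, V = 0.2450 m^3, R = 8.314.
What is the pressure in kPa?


P = nRT/V = 7.4460 * 8.314 * 426.5530 / 0.2450
= 26406.2088 / 0.2450 = 107780.4440 Pa = 107.7804 kPa

107.7804 kPa


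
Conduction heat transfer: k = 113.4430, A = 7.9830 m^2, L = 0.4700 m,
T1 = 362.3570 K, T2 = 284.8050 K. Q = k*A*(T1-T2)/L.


dT = 77.5520 K
Q = 113.4430 * 7.9830 * 77.5520 / 0.4700 = 149430.4061 W

149430.4061 W


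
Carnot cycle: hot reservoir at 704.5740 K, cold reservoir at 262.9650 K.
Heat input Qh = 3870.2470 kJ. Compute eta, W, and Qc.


eta = 1 - 262.9650/704.5740 = 0.6268
W = 0.6268 * 3870.2470 = 2425.7720 kJ
Qc = 3870.2470 - 2425.7720 = 1444.4750 kJ

eta = 62.6774%, W = 2425.7720 kJ, Qc = 1444.4750 kJ


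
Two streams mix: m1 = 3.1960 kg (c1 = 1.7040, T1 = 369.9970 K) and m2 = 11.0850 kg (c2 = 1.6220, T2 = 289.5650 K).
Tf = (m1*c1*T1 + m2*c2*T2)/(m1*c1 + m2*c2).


num = 7221.3388
den = 23.4259
Tf = 308.2636 K

308.2636 K


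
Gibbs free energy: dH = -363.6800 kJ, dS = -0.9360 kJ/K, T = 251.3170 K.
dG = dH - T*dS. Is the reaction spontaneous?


T*dS = 251.3170 * -0.9360 = -235.2327 kJ
dG = -363.6800 + 235.2327 = -128.4473 kJ (spontaneous)

dG = -128.4473 kJ, spontaneous


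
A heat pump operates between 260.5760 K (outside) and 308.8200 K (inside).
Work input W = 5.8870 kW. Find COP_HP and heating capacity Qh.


COP = 308.8200 / 48.2440 = 6.4012
Qh = 6.4012 * 5.8870 = 37.6839 kW

COP = 6.4012, Qh = 37.6839 kW


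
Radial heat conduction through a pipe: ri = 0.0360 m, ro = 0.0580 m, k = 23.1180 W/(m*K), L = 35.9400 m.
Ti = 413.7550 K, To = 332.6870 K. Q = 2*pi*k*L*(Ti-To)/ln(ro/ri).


dT = 81.0680 K
ln(ro/ri) = 0.4769
Q = 2*pi*23.1180*35.9400*81.0680 / 0.4769 = 887377.5066 W

887377.5066 W


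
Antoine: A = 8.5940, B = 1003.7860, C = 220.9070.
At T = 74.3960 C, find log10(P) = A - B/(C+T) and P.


C+T = 295.3030
B/(C+T) = 3.3992
log10(P) = 8.5940 - 3.3992 = 5.1948
P = 10^5.1948 = 156612.6893 mmHg

156612.6893 mmHg


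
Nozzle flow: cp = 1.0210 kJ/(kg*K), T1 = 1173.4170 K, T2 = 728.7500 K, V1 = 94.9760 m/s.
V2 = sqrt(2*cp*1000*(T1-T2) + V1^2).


dT = 444.6670 K
2*cp*1000*dT = 908010.0140
V1^2 = 9020.4406
V2 = sqrt(917030.4546) = 957.6171 m/s

957.6171 m/s


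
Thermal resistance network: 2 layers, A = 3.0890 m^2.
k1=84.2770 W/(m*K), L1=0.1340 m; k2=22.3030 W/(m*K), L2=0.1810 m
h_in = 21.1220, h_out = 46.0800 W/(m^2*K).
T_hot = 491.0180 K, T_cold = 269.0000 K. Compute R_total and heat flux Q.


R_conv_in = 1/(21.1220*3.0890) = 0.0153
R_1 = 0.1340/(84.2770*3.0890) = 0.0005
R_2 = 0.1810/(22.3030*3.0890) = 0.0026
R_conv_out = 1/(46.0800*3.0890) = 0.0070
R_total = 0.0255 K/W
Q = 222.0180 / 0.0255 = 8708.6462 W

R_total = 0.0255 K/W, Q = 8708.6462 W


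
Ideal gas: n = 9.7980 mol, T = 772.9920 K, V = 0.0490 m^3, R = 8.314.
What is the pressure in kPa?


P = nRT/V = 9.7980 * 8.314 * 772.9920 / 0.0490
= 62968.3705 / 0.0490 = 1285068.7851 Pa = 1285.0688 kPa

1285.0688 kPa


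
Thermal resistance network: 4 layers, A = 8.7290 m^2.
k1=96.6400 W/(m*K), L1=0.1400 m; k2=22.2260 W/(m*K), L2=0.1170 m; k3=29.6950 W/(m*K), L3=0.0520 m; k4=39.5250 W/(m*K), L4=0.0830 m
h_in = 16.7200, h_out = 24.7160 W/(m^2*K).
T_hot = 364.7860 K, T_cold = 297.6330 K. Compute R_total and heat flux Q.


R_conv_in = 1/(16.7200*8.7290) = 0.0069
R_1 = 0.1400/(96.6400*8.7290) = 0.0002
R_2 = 0.1170/(22.2260*8.7290) = 0.0006
R_3 = 0.0520/(29.6950*8.7290) = 0.0002
R_4 = 0.0830/(39.5250*8.7290) = 0.0002
R_conv_out = 1/(24.7160*8.7290) = 0.0046
R_total = 0.0127 K/W
Q = 67.1530 / 0.0127 = 5288.8883 W

R_total = 0.0127 K/W, Q = 5288.8883 W


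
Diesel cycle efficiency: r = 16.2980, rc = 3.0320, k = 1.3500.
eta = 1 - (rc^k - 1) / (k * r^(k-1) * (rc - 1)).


r^(k-1) = 2.6561
rc^k = 4.4703
eta = 0.5237 = 52.3723%

52.3723%


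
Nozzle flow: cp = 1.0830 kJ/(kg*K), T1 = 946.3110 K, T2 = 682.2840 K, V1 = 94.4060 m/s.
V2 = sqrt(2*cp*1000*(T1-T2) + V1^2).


dT = 264.0270 K
2*cp*1000*dT = 571882.4820
V1^2 = 8912.4928
V2 = sqrt(580794.9748) = 762.0991 m/s

762.0991 m/s


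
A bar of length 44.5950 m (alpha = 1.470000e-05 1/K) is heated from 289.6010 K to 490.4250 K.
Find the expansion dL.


dT = 200.8240 K
dL = 1.470000e-05 * 44.5950 * 200.8240 = 0.131649 m
L_final = 44.726649 m

dL = 0.131649 m


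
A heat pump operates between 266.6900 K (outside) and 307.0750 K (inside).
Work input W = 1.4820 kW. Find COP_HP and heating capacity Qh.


COP = 307.0750 / 40.3850 = 7.6037
Qh = 7.6037 * 1.4820 = 11.2687 kW

COP = 7.6037, Qh = 11.2687 kW


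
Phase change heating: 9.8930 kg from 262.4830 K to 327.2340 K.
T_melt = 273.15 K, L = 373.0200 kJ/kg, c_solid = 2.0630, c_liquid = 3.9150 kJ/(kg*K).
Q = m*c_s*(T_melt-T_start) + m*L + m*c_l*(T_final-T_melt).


Q1 (sensible, solid) = 9.8930 * 2.0630 * 10.6670 = 217.7056 kJ
Q2 (latent) = 9.8930 * 373.0200 = 3690.2869 kJ
Q3 (sensible, liquid) = 9.8930 * 3.9150 * 54.0840 = 2094.7325 kJ
Q_total = 6002.7250 kJ

6002.7250 kJ


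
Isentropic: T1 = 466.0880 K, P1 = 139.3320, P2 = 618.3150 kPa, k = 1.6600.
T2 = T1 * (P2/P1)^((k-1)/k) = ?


(k-1)/k = 0.3976
(P2/P1)^exp = 1.8084
T2 = 466.0880 * 1.8084 = 842.8923 K

842.8923 K


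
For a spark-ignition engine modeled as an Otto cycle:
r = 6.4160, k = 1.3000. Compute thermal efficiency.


r^(k-1) = 1.7465
eta = 1 - 1/1.7465 = 0.4274 = 42.7440%

42.7440%


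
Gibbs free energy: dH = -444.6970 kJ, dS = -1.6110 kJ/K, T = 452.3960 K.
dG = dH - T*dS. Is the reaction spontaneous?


T*dS = 452.3960 * -1.6110 = -728.8100 kJ
dG = -444.6970 + 728.8100 = 284.1130 kJ (non-spontaneous)

dG = 284.1130 kJ, non-spontaneous


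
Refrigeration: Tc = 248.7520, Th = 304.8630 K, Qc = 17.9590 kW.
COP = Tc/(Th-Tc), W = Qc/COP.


COP = 248.7520 / 56.1110 = 4.4332
W = 17.9590 / 4.4332 = 4.0510 kW

COP = 4.4332, W = 4.0510 kW


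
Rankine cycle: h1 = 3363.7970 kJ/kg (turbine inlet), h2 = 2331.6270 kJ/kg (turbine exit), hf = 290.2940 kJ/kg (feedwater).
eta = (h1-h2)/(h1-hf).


W = 1032.1700 kJ/kg
Q_in = 3073.5030 kJ/kg
eta = 0.3358 = 33.5829%

eta = 33.5829%


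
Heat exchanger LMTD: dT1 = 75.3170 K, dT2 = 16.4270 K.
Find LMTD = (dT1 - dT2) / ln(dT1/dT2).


dT1/dT2 = 4.5850
ln(dT1/dT2) = 1.5228
LMTD = 58.8900 / 1.5228 = 38.6727 K

38.6727 K


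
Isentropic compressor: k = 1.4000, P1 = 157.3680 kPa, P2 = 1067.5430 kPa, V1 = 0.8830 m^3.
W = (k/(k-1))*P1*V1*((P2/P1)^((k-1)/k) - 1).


(k-1)/k = 0.2857
(P2/P1)^exp = 1.7281
W = 3.5000 * 157.3680 * 0.8830 * (1.7281 - 1) = 354.0962 kJ

354.0962 kJ


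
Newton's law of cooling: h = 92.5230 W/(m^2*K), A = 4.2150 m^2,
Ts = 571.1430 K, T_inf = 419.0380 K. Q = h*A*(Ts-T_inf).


dT = 152.1050 K
Q = 92.5230 * 4.2150 * 152.1050 = 59318.5840 W

59318.5840 W


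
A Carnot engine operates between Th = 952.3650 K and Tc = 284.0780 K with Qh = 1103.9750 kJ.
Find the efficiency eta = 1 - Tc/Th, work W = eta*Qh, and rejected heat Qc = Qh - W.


eta = 1 - 284.0780/952.3650 = 0.7017
W = 0.7017 * 1103.9750 = 774.6737 kJ
Qc = 1103.9750 - 774.6737 = 329.3013 kJ

eta = 70.1713%, W = 774.6737 kJ, Qc = 329.3013 kJ


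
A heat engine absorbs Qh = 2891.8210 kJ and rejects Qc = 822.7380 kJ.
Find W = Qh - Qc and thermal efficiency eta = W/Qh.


W = 2891.8210 - 822.7380 = 2069.0830 kJ
eta = 2069.0830 / 2891.8210 = 0.7155 = 71.5495%

W = 2069.0830 kJ, eta = 71.5495%


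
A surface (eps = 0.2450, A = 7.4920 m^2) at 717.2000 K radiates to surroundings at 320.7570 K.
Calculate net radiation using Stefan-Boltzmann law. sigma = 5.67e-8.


T^4 = 2.6458e+11
Tsurr^4 = 1.0585e+10
Q = 0.2450 * 5.67e-8 * 7.4920 * 2.5400e+11 = 26434.7855 W

26434.7855 W


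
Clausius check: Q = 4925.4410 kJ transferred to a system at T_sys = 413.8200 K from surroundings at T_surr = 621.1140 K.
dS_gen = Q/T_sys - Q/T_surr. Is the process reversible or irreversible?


dS_sys = 4925.4410/413.8200 = 11.9024 kJ/K
dS_surr = -4925.4410/621.1140 = -7.9300 kJ/K
dS_gen = 11.9024 - 7.9300 = 3.9724 kJ/K (irreversible)

dS_gen = 3.9724 kJ/K, irreversible


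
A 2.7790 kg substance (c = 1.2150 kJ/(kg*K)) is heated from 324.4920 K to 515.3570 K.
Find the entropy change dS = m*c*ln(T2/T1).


T2/T1 = 1.5882
ln(T2/T1) = 0.4626
dS = 2.7790 * 1.2150 * 0.4626 = 1.5620 kJ/K

1.5620 kJ/K


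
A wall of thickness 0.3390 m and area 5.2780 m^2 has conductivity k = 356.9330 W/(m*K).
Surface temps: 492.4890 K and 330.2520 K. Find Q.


dT = 162.2370 K
Q = 356.9330 * 5.2780 * 162.2370 / 0.3390 = 901584.2097 W

901584.2097 W
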